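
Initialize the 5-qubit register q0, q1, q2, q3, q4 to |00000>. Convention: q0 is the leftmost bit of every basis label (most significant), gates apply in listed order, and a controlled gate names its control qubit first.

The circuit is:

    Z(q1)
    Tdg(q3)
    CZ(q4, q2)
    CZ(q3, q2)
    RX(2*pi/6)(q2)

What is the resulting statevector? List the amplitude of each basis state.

After the circuit, the state carries amplitude sqrt(3)/2 on |00000>, -I/2 on |00100>, and 0 on every other basis state.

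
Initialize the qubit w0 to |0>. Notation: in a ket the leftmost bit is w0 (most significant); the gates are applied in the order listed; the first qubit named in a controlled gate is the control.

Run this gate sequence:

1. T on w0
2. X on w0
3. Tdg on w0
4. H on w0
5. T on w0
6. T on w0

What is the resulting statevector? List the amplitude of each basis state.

The resulting statevector has amplitude -sqrt(2)*exp(3*I*pi/4)/2 on |0>, -sqrt(2)*exp(I*pi/4)/2 on |1>.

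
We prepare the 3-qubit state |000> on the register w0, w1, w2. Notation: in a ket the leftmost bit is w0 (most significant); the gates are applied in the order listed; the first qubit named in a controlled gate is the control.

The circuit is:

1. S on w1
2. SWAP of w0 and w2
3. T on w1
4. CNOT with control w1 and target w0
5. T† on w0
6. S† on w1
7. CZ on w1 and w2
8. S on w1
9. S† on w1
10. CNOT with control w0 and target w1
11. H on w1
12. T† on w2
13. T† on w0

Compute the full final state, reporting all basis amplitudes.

The final amplitudes are sqrt(2)/2 on |000>, sqrt(2)/2 on |010>, and 0 on every other basis state.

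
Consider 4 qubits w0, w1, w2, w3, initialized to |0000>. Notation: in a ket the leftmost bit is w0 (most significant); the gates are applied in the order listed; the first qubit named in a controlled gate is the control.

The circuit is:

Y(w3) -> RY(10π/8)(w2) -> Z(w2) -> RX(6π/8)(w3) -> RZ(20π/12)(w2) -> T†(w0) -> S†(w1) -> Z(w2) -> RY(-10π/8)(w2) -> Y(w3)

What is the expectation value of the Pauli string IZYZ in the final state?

The expectation value of IZYZ is -sqrt(3)/4.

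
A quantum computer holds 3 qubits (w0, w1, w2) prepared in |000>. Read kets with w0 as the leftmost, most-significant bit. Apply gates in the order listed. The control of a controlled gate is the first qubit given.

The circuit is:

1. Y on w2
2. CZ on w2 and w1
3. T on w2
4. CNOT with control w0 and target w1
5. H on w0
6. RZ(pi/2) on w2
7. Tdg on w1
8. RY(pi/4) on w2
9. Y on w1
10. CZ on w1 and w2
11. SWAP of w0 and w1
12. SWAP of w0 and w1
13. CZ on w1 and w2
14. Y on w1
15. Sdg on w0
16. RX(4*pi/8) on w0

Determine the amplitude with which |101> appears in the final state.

|101> carries amplitude I*sqrt(sqrt(2) + 2)/2 in the final state. Key observation: gates 9-14 undo each other exactly, leaving only the rest of the circuit to track.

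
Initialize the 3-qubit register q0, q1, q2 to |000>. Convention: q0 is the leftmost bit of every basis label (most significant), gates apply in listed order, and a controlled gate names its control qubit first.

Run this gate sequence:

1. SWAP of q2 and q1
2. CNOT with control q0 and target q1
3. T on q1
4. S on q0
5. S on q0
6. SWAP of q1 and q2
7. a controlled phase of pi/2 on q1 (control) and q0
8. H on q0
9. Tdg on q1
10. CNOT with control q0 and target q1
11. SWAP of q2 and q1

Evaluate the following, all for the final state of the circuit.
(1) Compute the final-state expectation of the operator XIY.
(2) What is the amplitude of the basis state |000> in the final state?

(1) In the final state, XIY has expectation 0.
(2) The final state's coefficient on |000> equals sqrt(2)/2.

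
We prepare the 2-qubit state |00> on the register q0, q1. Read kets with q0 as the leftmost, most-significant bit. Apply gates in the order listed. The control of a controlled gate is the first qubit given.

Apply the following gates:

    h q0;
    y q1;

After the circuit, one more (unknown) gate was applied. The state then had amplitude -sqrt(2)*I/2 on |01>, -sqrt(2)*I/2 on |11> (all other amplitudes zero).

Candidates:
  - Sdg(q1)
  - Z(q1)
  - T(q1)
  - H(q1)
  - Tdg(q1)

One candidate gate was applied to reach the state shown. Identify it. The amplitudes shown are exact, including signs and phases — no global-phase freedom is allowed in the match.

The applied gate was Z(q1).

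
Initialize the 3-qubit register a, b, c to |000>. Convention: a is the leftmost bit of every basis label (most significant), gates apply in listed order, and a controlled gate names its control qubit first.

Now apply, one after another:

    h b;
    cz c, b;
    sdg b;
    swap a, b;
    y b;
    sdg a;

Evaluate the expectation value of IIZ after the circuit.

The expectation value of IIZ is 1.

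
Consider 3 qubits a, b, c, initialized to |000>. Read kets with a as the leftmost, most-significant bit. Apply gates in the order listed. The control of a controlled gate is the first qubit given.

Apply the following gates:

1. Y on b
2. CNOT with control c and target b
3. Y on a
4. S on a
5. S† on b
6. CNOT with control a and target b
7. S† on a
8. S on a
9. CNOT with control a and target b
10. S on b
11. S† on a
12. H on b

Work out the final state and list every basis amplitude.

The resulting statevector has amplitude -sqrt(2)/2 on |100>, sqrt(2)/2 on |110>, and 0 on every other basis state. Key observation: steps 4-11 multiply out to the identity, so the circuit reduces to the remaining gates.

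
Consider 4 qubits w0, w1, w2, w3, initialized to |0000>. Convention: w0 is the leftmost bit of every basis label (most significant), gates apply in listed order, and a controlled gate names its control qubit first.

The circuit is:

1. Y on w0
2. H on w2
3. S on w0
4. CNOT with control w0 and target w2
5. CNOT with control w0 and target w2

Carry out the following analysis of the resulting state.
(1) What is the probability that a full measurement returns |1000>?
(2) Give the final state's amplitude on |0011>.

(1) A full measurement returns |1000> with probability 1/2. Key observation: the block from step 4 through step 5 cancels to the identity and can be dropped.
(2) |0011> carries amplitude 0 in the final state.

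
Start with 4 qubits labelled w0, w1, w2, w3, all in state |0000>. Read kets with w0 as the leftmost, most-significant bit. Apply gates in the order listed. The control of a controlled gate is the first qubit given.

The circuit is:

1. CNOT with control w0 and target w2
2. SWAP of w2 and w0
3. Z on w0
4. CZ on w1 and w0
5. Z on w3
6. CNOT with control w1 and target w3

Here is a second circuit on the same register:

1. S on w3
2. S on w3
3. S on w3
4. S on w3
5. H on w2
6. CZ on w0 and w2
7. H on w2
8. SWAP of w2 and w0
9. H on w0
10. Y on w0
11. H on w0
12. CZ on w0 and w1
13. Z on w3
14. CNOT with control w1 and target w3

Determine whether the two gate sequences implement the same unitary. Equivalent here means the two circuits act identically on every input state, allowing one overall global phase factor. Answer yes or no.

No: there is an input state on which the two circuits produce genuinely different outputs (not merely differing by a phase).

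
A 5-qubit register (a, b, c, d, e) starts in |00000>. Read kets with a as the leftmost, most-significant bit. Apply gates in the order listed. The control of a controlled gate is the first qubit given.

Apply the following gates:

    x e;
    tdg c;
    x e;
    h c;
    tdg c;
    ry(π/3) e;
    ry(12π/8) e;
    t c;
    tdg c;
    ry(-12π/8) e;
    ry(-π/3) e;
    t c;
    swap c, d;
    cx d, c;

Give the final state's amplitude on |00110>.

The amplitude on |00110> is sqrt(2)/2. Key observation: gates 5-12 undo each other exactly, leaving only the rest of the circuit to track.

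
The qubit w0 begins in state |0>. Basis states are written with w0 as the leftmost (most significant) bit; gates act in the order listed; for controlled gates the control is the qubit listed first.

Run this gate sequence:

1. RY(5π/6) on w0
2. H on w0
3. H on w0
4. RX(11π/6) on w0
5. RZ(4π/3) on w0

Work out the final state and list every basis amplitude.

After the circuit, the state carries amplitude (1 + I)*exp(I*pi/3)/4 on |0>, -exp(2*I*pi/3)/2 - sqrt(3)*exp(2*I*pi/3)/4 - sqrt(3)*exp(I*pi/6)/4 + exp(I*pi/6)/2 on |1>. Key observation: gates 2-3 undo each other exactly, leaving only the rest of the circuit to track.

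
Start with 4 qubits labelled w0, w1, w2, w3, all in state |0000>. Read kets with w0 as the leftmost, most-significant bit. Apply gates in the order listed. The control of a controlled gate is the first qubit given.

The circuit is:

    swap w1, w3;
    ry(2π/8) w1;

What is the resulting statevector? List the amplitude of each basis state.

The final amplitudes are sqrt(sqrt(2) + 2)/2 on |0000>, sqrt(2 - sqrt(2))/2 on |0100>, and 0 on every other basis state.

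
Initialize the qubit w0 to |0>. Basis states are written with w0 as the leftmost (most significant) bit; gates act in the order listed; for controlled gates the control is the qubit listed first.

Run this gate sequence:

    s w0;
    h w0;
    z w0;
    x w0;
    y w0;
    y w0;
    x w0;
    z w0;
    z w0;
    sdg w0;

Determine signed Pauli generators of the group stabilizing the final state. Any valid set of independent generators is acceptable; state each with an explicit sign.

The final state is stabilized by the group generated by +Y; other independent generating sets are equally valid. Key observation: gates 3-8 undo each other exactly, leaving only the rest of the circuit to track.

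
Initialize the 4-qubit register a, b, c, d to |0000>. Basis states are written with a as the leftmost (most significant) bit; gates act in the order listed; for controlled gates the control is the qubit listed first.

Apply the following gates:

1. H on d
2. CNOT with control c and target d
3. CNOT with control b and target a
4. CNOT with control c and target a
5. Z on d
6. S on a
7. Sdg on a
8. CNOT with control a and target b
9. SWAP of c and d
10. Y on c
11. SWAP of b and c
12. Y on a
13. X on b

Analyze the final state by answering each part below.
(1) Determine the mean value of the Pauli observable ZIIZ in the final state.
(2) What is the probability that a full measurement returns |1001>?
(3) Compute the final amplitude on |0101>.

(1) The observable ZIIZ averages to -1.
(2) The probability of measuring |1001> is 0.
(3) The amplitude on |0101> is 0.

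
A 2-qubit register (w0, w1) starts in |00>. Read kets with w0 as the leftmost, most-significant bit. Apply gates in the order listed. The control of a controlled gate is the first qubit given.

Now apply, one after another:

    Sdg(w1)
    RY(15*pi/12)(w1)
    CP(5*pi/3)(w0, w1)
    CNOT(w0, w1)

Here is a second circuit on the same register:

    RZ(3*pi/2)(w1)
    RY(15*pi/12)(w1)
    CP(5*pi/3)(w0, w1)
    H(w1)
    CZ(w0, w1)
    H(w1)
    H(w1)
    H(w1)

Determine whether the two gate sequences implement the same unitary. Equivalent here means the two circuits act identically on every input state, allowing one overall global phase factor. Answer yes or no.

Yes — the two circuits implement the same unitary up to a global phase.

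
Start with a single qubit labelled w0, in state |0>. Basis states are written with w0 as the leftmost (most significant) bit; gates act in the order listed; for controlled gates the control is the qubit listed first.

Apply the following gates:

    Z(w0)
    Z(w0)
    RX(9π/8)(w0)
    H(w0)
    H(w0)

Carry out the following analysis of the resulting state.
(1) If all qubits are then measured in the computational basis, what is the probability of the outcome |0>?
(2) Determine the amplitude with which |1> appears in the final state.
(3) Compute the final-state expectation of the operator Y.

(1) Outcome |0> occurs with probability cos(7*pi/16)**2. Key observation: steps 4-5 multiply out to the identity, so the circuit reduces to the remaining gates.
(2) |1> carries amplitude -I*cos(pi/16) in the final state.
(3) The expectation value of Y is sqrt(2 - sqrt(2))/2.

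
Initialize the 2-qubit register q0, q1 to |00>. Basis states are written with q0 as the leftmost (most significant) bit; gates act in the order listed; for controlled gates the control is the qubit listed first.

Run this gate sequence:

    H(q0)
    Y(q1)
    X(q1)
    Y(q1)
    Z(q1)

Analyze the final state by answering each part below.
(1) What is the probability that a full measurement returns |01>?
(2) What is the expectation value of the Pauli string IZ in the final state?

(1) A full measurement returns |01> with probability 1/2.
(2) In the final state, IZ has expectation -1.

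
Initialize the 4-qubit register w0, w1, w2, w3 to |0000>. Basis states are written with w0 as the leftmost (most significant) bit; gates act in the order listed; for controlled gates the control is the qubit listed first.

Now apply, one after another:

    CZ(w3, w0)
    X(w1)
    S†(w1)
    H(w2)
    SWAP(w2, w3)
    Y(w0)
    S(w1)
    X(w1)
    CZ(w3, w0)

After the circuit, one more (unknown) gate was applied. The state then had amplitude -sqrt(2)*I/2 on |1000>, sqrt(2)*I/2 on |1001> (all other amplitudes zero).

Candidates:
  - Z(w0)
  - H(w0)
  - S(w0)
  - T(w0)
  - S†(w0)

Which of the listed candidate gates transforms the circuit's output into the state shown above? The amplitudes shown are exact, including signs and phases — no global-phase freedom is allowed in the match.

The unique candidate consistent with the amplitudes is Z(w0).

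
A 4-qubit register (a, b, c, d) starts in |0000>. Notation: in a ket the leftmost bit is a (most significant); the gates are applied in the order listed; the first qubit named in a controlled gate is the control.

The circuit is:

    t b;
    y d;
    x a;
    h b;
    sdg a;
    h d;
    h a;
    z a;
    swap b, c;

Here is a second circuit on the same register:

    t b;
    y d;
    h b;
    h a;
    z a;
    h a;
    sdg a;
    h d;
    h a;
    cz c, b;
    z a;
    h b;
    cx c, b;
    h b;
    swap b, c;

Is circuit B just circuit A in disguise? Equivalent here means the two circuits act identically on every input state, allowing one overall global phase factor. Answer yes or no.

Yes: on every input state the two circuits agree up to one overall phase factor.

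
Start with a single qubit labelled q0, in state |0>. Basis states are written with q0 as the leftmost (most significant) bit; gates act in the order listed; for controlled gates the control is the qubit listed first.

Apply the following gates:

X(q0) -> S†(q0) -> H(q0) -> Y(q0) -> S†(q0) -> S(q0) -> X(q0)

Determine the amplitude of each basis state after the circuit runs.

The final amplitudes are sqrt(2)/2 on |0>, sqrt(2)/2 on |1>.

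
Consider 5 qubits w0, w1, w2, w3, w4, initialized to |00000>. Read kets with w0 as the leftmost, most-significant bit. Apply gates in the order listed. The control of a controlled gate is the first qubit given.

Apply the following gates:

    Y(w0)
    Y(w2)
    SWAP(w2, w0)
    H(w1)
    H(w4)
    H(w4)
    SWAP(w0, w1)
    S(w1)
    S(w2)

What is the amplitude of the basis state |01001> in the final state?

|01001> carries amplitude 0 in the final state.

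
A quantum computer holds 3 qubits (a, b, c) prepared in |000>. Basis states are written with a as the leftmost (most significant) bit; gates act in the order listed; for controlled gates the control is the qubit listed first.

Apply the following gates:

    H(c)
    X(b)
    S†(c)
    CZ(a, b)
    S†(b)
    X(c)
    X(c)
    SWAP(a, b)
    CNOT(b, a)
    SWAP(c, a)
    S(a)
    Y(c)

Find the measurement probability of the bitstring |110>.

Outcome |110> occurs with probability 0. Key observation: the block from step 6 through step 7 cancels to the identity and can be dropped.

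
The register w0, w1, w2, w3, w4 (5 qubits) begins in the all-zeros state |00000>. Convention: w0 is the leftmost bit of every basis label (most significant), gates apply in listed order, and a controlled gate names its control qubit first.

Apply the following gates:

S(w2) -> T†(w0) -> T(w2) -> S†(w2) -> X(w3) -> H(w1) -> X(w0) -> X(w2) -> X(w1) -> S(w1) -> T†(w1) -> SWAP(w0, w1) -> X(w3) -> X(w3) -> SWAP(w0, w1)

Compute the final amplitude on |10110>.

|10110> carries amplitude sqrt(2)/2 in the final state. Key observation: the block from step 12 through step 15 cancels to the identity and can be dropped.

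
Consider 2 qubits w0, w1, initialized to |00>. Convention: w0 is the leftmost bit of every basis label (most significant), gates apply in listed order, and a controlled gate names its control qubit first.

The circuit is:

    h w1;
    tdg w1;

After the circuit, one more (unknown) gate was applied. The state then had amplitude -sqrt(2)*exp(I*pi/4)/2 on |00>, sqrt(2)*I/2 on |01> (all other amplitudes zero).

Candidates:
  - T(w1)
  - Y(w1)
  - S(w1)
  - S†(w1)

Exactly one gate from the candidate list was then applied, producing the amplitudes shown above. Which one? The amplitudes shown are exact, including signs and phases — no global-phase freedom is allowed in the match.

The applied gate was Y(w1).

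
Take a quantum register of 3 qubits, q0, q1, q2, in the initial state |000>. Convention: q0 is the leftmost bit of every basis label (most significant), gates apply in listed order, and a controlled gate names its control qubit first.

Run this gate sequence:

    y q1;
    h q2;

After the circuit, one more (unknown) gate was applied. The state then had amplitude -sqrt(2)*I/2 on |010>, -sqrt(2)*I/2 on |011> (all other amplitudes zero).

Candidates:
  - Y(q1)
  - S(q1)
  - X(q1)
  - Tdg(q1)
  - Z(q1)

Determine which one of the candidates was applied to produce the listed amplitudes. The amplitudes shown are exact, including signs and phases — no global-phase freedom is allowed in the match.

The unique candidate consistent with the amplitudes is Z(q1).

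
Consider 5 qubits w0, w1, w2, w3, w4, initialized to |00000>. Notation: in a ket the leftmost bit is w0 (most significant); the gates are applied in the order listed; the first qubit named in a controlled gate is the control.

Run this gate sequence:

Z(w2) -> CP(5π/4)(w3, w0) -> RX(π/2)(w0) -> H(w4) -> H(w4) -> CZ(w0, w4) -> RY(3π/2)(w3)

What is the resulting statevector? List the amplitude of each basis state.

The resulting statevector has amplitude -1/2 on |00000>, 1/2 on |00010>, I/2 on |10000>, -I/2 on |10010>, and 0 on every other basis state.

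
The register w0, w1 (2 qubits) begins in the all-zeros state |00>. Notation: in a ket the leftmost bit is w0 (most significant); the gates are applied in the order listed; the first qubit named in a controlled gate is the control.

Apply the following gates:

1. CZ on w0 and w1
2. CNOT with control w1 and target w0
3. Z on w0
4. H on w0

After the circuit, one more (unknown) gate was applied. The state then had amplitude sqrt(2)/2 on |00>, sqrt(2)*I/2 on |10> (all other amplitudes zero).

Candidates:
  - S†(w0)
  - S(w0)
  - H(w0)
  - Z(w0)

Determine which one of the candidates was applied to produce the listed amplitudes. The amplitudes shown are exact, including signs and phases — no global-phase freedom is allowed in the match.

The applied gate was S(w0).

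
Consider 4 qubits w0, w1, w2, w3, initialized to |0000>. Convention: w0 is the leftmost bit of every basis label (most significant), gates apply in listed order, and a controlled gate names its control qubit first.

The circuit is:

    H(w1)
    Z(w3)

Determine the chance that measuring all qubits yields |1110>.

Outcome |1110> occurs with probability 0.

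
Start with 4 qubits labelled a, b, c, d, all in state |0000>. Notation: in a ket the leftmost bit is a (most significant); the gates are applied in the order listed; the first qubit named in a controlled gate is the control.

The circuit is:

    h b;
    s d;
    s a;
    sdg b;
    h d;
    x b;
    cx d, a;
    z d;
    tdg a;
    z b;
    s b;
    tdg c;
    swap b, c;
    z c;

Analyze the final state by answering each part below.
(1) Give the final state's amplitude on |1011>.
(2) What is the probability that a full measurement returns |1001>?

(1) |1011> carries amplitude -exp(I*pi/4)/2 in the final state.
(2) Outcome |1001> occurs with probability 1/4.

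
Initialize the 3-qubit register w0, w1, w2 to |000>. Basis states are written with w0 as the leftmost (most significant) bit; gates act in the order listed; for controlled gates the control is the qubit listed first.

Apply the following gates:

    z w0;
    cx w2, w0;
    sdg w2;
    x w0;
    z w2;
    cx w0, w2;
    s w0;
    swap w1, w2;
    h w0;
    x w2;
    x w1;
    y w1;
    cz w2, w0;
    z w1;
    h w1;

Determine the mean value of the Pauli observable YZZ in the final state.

The expectation value of YZZ is 0.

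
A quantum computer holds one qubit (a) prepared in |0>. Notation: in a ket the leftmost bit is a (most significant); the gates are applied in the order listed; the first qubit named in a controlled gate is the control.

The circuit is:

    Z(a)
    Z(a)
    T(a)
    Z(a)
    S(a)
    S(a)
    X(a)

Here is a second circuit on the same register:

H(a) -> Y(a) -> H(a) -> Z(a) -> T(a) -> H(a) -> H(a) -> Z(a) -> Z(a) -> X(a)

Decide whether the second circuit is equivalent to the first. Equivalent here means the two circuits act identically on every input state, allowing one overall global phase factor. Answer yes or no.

No — the two circuits implement different unitaries, even allowing a global phase.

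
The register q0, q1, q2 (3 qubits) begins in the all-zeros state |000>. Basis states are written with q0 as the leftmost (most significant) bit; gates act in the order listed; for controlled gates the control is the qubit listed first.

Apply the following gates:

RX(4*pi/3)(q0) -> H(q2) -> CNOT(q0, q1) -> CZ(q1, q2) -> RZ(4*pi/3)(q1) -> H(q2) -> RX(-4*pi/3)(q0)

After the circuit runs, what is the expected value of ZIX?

The expectation value of ZIX is 0.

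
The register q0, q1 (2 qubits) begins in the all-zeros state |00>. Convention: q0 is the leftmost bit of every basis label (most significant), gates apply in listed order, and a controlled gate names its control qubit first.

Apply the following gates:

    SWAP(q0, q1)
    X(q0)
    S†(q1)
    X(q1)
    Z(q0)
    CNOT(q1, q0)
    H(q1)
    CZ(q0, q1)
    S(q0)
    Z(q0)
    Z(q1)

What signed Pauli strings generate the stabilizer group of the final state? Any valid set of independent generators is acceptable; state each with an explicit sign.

The final state is stabilized by the group generated by +IX, +ZI; other independent generating sets are equally valid.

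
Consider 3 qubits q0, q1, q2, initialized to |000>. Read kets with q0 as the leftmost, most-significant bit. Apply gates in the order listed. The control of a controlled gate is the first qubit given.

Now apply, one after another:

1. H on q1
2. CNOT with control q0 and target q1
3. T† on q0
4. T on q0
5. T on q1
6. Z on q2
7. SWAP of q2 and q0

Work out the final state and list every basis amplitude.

The final amplitudes are sqrt(2)/2 on |000>, sqrt(2)*exp(I*pi/4)/2 on |010>, and 0 on every other basis state.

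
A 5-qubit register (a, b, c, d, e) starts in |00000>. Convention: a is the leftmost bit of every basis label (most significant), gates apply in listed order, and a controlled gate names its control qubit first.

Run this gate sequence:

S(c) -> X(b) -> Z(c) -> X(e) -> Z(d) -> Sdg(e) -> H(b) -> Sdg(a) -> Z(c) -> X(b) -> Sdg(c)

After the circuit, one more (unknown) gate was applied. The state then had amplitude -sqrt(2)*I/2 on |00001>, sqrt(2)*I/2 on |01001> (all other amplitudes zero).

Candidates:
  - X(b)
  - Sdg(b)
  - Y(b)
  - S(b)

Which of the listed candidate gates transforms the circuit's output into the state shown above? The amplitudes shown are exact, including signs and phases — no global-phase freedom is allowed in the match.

It was X(b) that produced the state shown.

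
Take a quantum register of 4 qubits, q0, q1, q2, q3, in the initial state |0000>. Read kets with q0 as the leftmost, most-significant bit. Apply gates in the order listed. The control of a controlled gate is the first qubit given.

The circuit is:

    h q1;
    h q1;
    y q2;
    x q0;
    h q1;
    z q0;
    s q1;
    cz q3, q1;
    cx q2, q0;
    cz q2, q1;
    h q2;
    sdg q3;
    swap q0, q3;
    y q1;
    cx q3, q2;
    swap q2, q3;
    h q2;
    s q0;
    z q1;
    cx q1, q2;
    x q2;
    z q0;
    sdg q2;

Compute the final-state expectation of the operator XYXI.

In the final state, XYXI has expectation 0. Key observation: gates 1-2 undo each other exactly, leaving only the rest of the circuit to track.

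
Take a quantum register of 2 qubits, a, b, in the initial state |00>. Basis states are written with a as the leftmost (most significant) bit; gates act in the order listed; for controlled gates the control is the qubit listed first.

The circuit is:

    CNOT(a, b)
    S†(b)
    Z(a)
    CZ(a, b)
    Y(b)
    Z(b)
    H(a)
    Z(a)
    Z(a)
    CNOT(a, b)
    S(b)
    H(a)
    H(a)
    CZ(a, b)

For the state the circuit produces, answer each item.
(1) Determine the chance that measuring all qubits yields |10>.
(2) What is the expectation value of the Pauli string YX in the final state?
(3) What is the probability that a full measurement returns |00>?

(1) Outcome |10> occurs with probability 1/2.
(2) The observable YX averages to -1.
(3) Outcome |00> occurs with probability 0.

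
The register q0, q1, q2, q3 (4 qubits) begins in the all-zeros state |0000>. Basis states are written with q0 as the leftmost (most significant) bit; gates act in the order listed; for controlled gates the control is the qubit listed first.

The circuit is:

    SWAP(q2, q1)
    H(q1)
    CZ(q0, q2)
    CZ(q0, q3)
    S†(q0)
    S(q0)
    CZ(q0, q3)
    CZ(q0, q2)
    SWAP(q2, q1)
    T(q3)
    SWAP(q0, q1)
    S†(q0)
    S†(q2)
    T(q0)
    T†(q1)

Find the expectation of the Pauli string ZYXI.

The observable ZYXI averages to 0.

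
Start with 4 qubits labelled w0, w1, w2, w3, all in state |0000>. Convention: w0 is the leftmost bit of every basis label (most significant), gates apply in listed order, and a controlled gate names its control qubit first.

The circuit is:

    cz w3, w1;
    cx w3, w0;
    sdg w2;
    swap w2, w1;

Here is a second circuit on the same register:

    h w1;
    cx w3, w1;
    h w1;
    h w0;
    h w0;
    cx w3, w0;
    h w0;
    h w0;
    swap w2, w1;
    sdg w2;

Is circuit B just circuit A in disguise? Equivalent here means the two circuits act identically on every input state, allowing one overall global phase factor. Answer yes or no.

No: there is an input state on which the two circuits produce genuinely different outputs (not merely differing by a phase).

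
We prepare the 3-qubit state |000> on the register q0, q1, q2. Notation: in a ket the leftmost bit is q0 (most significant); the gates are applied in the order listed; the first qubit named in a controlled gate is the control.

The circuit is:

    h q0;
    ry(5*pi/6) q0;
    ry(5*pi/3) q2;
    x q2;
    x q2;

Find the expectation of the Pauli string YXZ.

The expectation value of YXZ is 0. Key observation: steps 4-5 multiply out to the identity, so the circuit reduces to the remaining gates.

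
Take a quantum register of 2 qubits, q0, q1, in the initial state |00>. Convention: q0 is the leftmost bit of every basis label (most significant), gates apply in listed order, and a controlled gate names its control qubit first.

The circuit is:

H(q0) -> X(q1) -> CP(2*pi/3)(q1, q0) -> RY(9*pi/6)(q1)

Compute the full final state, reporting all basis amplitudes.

The resulting statevector has amplitude -1/2 on |00>, -1/2 on |01>, -exp(2*I*pi/3)/2 on |10>, -exp(2*I*pi/3)/2 on |11>.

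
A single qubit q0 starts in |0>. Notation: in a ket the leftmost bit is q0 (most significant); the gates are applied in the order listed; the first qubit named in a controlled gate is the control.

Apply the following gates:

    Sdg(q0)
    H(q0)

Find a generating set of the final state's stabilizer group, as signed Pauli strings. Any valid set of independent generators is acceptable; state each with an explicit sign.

One valid set of independent stabilizer generators is +X (any independent generating set of the same group is equally correct).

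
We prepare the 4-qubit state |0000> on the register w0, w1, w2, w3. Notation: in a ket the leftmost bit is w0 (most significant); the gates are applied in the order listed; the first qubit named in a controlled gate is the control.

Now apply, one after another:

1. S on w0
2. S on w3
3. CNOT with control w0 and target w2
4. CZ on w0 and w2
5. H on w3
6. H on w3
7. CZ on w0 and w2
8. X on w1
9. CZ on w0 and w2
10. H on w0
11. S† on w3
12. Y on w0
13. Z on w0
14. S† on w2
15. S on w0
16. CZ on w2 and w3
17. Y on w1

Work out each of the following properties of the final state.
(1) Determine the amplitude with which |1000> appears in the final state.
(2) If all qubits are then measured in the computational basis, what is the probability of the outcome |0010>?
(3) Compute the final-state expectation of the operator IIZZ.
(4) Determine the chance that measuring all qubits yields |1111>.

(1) The final state's coefficient on |1000> equals -sqrt(2)*I/2. Key observation: gates 4-7 undo each other exactly, leaving only the rest of the circuit to track.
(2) A full measurement returns |0010> with probability 0.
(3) In the final state, IIZZ has expectation 1.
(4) A full measurement returns |1111> with probability 0.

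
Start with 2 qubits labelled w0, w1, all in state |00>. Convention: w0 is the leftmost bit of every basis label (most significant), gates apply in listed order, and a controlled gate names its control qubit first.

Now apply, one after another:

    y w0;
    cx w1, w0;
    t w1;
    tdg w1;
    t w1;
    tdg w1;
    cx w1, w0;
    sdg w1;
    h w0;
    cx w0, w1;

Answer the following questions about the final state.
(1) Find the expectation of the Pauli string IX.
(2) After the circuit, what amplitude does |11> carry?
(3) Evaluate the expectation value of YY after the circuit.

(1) In the final state, IX has expectation 0. Key observation: steps 2-7 multiply out to the identity, so the circuit reduces to the remaining gates.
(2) The amplitude on |11> is -sqrt(2)*I/2.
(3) The observable YY averages to 1.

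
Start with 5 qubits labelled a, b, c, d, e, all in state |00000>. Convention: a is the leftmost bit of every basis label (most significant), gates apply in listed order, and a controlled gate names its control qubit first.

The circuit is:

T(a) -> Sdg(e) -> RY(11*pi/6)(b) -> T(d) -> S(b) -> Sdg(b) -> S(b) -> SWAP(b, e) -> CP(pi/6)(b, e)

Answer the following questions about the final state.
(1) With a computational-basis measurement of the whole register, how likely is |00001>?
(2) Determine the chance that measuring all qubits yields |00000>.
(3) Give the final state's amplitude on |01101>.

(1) Outcome |00001> occurs with probability 1/2 - sqrt(3)/4.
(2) The probability of measuring |00000> is sqrt(3)/4 + 1/2.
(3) The final state's coefficient on |01101> equals 0.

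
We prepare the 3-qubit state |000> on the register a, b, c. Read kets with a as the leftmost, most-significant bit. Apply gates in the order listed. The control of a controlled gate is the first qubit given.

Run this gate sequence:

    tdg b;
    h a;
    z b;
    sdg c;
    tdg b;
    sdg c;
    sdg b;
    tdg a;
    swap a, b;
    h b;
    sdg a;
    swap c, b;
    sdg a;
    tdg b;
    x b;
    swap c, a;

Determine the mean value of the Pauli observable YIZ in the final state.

The expectation value of YIZ is sqrt(2)/2.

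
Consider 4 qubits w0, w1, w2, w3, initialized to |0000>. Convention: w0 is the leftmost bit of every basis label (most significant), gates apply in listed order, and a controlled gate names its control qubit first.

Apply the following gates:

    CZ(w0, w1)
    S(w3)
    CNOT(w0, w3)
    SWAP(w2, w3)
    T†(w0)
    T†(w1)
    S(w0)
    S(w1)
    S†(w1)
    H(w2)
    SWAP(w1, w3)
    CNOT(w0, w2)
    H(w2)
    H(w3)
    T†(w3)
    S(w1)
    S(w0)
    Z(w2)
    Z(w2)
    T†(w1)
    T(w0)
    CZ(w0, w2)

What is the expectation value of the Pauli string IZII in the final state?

The expectation value of IZII is 1.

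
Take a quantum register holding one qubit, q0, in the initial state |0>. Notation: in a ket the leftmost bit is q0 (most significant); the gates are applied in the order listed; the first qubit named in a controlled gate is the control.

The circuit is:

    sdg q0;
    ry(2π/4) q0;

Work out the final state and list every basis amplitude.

The final amplitudes are sqrt(2)/2 on |0>, sqrt(2)/2 on |1>.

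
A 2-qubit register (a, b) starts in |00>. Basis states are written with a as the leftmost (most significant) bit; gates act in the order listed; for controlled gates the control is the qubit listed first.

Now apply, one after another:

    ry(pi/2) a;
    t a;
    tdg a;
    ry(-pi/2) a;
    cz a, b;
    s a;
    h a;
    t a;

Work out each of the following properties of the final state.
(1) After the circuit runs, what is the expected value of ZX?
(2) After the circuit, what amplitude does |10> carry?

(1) The expectation value of ZX is 0. Key observation: steps 1-4 multiply out to the identity, so the circuit reduces to the remaining gates.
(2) The final state's coefficient on |10> equals sqrt(2)*exp(I*pi/4)/2.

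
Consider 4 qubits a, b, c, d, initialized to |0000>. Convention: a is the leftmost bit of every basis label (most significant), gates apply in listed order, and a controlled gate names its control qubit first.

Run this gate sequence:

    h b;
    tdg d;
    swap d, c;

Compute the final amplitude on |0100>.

The final state's coefficient on |0100> equals sqrt(2)/2.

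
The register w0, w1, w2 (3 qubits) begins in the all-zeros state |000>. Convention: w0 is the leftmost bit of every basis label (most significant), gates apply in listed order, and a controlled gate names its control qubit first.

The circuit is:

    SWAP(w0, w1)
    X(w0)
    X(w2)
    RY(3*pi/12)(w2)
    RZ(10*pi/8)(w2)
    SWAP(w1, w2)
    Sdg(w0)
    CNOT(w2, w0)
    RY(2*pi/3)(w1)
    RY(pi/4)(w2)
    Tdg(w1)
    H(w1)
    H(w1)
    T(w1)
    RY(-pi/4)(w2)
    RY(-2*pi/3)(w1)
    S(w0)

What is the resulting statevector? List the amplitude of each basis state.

The final amplitudes are sqrt(2 - sqrt(2))*exp(3*I*pi/8)/2 on |100>, sqrt(sqrt(2) + 2)*exp(5*I*pi/8)/2 on |110>, and 0 on every other basis state. Key observation: the block from step 9 through step 16 cancels to the identity and can be dropped.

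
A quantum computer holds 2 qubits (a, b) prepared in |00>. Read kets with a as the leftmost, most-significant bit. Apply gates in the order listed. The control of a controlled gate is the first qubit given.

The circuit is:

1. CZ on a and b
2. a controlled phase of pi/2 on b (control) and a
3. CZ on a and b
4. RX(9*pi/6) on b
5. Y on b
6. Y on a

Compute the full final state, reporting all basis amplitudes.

The resulting statevector has amplitude 0 on |00>, 0 on |01>, -sqrt(2)*I/2 on |10>, sqrt(2)/2 on |11>.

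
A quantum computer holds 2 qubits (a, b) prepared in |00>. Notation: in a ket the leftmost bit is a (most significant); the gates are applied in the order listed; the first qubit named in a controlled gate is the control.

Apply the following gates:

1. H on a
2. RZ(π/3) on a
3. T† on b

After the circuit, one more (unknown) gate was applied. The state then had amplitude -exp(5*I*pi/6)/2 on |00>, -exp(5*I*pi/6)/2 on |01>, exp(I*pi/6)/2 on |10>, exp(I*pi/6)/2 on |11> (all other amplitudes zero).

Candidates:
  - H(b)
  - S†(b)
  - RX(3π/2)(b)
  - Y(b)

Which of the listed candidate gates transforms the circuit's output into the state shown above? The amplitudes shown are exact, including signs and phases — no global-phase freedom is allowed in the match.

It was H(b) that produced the state shown.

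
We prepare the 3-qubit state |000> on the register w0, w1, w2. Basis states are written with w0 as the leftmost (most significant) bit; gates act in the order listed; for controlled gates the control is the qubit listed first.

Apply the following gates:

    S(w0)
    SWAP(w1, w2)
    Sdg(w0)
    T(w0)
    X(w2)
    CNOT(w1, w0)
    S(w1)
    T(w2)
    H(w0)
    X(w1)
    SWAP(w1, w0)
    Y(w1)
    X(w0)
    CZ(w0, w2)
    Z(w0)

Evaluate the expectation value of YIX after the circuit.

The expectation value of YIX is 0.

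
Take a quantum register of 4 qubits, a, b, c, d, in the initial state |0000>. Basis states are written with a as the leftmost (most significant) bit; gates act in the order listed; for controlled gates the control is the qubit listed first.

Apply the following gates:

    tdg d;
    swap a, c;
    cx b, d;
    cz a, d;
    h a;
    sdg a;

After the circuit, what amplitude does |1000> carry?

The amplitude on |1000> is -sqrt(2)*I/2.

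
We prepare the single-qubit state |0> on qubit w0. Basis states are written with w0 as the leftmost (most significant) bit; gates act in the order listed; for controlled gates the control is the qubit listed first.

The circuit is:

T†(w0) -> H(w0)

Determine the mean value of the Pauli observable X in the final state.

The expectation value of X is 1.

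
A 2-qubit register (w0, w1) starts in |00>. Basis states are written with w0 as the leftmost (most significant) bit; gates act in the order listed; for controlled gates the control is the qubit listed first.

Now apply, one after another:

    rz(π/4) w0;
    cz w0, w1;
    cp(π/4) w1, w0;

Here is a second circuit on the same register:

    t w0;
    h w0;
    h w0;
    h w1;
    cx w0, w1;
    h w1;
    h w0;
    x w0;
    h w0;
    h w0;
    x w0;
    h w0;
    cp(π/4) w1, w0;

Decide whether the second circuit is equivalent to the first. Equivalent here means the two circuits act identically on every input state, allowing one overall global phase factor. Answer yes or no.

Yes, they are equivalent — the unitaries differ by at most a global phase.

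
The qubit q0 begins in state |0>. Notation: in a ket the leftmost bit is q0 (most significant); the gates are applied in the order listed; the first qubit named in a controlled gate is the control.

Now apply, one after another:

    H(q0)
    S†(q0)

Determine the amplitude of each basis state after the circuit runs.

The final amplitudes are sqrt(2)/2 on |0>, -sqrt(2)*I/2 on |1>.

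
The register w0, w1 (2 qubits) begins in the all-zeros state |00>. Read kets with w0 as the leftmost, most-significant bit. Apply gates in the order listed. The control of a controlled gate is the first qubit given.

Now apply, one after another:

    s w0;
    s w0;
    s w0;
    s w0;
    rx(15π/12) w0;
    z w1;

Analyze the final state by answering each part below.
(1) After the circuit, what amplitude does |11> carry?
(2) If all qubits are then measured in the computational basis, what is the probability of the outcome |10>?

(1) |11> carries amplitude 0 in the final state. Key observation: gates 1-4 undo each other exactly, leaving only the rest of the circuit to track.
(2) A full measurement returns |10> with probability sqrt(2)/4 + 1/2.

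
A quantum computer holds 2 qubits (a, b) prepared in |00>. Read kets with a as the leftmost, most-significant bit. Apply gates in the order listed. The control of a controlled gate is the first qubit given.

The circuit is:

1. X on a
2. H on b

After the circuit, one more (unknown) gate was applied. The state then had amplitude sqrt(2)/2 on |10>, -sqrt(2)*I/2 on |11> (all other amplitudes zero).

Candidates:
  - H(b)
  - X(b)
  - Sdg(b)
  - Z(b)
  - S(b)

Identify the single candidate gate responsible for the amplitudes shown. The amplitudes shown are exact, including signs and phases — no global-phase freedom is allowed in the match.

It was Sdg(b) that produced the state shown.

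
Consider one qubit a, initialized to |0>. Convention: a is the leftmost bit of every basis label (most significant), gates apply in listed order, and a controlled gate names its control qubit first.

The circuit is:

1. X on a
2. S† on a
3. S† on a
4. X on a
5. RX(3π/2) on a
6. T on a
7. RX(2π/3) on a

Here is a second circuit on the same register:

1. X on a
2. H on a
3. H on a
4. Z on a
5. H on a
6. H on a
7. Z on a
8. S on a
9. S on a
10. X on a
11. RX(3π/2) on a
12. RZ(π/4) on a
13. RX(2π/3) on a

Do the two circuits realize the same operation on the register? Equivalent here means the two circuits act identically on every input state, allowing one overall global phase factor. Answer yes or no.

Yes, they are equivalent — the unitaries differ by at most a global phase.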